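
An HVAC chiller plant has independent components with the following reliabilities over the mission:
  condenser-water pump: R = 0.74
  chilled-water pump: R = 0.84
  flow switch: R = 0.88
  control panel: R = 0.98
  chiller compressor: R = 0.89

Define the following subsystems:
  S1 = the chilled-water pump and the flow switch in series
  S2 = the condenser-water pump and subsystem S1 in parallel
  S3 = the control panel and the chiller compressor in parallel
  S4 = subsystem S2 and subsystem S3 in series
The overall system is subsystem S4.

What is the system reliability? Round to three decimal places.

0.930

Series (chilled-water pump and flow switch): 0.84000 × 0.88000 = 0.73920
Parallel (condenser-water pump and [0.73920]): 1 − (1 − 0.74000)(1 − 0.73920) = 0.93219
Parallel (control panel and chiller compressor): 1 − (1 − 0.98000)(1 − 0.89000) = 0.99780
Series ([0.93219] and [0.99780]): 0.93219 × 0.99780 = 0.930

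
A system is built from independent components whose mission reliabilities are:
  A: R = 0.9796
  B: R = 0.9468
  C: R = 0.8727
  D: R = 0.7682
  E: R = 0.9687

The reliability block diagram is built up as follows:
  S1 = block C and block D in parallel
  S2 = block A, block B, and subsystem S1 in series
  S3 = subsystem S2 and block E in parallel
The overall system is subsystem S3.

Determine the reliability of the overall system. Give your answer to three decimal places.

Parallel (C and D): 1 − (1 − 0.87270)(1 − 0.76820) = 0.97049
Series (A, B, and [0.97049]): 0.97960 × 0.94680 × 0.97049 = 0.90012
Parallel ([0.90012] and E): 1 − (1 − 0.90012)(1 − 0.96870) = 0.997

0.997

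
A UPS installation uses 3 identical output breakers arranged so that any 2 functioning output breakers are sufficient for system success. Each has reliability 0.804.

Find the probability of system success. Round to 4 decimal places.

0.8998

R = Σ_{i=2}^{3} C(3,i) p^i (1−p)^{3−i} with p = 0.804
C(3,2)·0.804^2·0.196^1 = 0.380093
C(3,3)·0.804^3·0.196^0 = 0.519718
Sum = 0.8998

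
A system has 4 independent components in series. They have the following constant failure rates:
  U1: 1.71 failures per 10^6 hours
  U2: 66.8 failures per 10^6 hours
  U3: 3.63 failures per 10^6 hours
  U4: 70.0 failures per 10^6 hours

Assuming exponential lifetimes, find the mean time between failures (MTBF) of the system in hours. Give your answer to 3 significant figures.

Series of exponential components: λ_sys = Σ λ_i
λ_sys = 0.00000171 + 0.0000668 + 0.00000363 + 0.0000700 = 1.4214e-04 /h
MTBF = 1 / λ_sys = 7040 h

7040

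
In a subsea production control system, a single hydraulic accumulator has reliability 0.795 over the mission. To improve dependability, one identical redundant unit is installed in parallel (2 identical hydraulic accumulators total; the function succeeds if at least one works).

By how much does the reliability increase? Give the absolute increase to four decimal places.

0.1630

R_before = 0.795
R_after = 1 − (1 − 0.795)^2 = 0.9580
ΔR = 0.9580 − 0.795 = 0.1630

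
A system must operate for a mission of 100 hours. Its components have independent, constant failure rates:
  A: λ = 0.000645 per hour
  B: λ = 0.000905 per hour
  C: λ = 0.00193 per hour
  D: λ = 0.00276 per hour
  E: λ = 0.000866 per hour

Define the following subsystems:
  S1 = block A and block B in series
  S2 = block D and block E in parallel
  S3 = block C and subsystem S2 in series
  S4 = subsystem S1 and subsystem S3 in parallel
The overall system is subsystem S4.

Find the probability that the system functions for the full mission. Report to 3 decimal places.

0.972

R(A) = exp(−0.000645 × 100) = 0.93754
R(B) = exp(−0.000905 × 100) = 0.91347
R(C) = exp(−0.00193 × 100) = 0.82448
R(D) = exp(−0.00276 × 100) = 0.75881
R(E) = exp(−0.000866 × 100) = 0.91704
Series (A and B): 0.93754 × 0.91347 = 0.85641
Parallel (D and E): 1 − (1 − 0.75881)(1 − 0.91704) = 0.97999
Series (C and [0.97999]): 0.82448 × 0.97999 = 0.80798
Parallel ([0.85641] and [0.80798]): 1 − (1 − 0.85641)(1 − 0.80798) = 0.972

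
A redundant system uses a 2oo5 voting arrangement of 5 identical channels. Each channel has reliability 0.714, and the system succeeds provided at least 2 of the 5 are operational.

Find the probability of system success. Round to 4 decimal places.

0.9742

R = Σ_{i=2}^{5} C(5,i) p^i (1−p)^{5−i} with p = 0.714
C(5,2)·0.714^2·0.286^3 = 0.119260
C(5,3)·0.714^3·0.286^2 = 0.297733
C(5,4)·0.714^4·0.286^1 = 0.371646
C(5,5)·0.714^5·0.286^0 = 0.185563
Sum = 0.9742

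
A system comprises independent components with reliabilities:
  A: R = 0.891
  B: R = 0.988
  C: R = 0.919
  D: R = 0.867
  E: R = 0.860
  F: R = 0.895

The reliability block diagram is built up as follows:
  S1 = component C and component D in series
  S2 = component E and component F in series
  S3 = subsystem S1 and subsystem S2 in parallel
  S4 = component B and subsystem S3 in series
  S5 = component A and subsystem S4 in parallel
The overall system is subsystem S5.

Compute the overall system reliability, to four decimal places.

Series (C and D): 0.919000 × 0.867000 = 0.796773
Series (E and F): 0.860000 × 0.895000 = 0.769700
Parallel ([0.796773] and [0.769700]): 1 − (1 − 0.796773)(1 − 0.769700) = 0.953197
Series (B and [0.953197]): 0.988000 × 0.953197 = 0.941759
Parallel (A and [0.941759]): 1 − (1 − 0.891000)(1 − 0.941759) = 0.9937

0.9937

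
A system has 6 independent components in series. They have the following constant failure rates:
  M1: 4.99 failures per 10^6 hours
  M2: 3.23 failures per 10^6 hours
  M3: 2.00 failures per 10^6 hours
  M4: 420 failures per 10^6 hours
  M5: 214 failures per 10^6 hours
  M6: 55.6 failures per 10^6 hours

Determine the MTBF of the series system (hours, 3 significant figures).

Series of exponential components: λ_sys = Σ λ_i
λ_sys = 0.00000499 + 0.00000323 + 0.00000200 + 0.000420 + 0.000214 + 0.0000556 = 6.9982e-04 /h
MTBF = 1 / λ_sys = 1430 h

1430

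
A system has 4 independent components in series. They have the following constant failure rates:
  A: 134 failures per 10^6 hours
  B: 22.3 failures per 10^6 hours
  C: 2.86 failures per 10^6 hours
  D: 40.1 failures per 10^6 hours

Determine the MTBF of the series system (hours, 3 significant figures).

5020

Series of exponential components: λ_sys = Σ λ_i
λ_sys = 0.000134 + 0.0000223 + 0.00000286 + 0.0000401 = 1.9926e-04 /h
MTBF = 1 / λ_sys = 5020 h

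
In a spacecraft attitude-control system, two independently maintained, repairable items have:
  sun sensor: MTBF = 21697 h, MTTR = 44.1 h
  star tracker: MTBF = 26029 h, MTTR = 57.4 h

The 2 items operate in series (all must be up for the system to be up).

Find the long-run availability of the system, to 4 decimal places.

0.9958

A(sun sensor) = MTBF/(MTBF+MTTR) = 21697/(21697+44.1) = 0.997972
A(star tracker) = MTBF/(MTBF+MTTR) = 26029/(26029+57.4) = 0.997800
Series availability: 0.997972 × 0.997800 = 0.9958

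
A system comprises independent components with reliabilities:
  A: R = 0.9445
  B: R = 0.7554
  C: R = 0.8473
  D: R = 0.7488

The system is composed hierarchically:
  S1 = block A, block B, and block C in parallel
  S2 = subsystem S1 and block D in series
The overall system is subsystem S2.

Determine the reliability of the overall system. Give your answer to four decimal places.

0.7472

Parallel (A, B, and C): 1 − (1 − 0.944500)(1 − 0.755400)(1 − 0.847300) = 0.997927
Series ([0.997927] and D): 0.997927 × 0.748800 = 0.7472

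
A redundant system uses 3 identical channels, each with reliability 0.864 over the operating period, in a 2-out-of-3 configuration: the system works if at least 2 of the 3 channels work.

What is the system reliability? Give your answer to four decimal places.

0.9495

R = Σ_{i=2}^{3} C(3,i) p^i (1−p)^{3−i} with p = 0.864
C(3,2)·0.864^2·0.136^1 = 0.304570
C(3,3)·0.864^3·0.136^0 = 0.644973
Sum = 0.9495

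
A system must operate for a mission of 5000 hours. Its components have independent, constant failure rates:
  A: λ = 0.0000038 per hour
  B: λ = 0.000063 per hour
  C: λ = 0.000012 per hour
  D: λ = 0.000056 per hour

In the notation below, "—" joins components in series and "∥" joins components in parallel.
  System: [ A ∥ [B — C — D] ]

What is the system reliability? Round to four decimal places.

0.9910

R(A) = exp(−0.0000038 × 5000) = 0.981179
R(B) = exp(−0.000063 × 5000) = 0.729789
R(C) = exp(−0.000012 × 5000) = 0.941765
R(D) = exp(−0.000056 × 5000) = 0.755784
Series (B, C, and D): 0.729789 × 0.941765 × 0.755784 = 0.519443
Parallel (A and [0.519443]): 1 − (1 − 0.981179)(1 − 0.519443) = 0.9910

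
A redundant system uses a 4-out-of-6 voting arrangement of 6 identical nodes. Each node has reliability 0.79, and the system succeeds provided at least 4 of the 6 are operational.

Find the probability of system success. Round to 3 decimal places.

R = Σ_{i=4}^{6} C(6,i) p^i (1−p)^{6−i} with p = 0.79
C(6,4)·0.79^4·0.21^2 = 0.25765
C(6,5)·0.79^5·0.21^1 = 0.38771
C(6,6)·0.79^6·0.21^0 = 0.24309
Sum = 0.888

0.888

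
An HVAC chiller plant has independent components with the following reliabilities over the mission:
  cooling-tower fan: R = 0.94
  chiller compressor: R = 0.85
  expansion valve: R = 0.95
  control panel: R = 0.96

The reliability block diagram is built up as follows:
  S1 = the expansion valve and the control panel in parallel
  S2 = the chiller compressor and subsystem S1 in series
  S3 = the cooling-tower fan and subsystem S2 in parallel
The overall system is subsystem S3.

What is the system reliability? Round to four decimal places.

Parallel (expansion valve and control panel): 1 − (1 − 0.950000)(1 − 0.960000) = 0.998000
Series (chiller compressor and [0.998000]): 0.850000 × 0.998000 = 0.848300
Parallel (cooling-tower fan and [0.848300]): 1 − (1 − 0.940000)(1 − 0.848300) = 0.9909

0.9909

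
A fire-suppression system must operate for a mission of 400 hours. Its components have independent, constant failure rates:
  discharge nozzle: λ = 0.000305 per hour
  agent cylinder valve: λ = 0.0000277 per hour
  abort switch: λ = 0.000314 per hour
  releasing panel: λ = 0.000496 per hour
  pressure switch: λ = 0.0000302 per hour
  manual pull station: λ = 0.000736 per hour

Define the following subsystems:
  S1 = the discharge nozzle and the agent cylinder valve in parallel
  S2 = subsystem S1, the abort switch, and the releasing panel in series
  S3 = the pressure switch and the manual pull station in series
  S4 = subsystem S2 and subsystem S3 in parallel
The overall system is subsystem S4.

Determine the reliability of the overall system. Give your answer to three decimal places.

R(discharge nozzle) = exp(−0.000305 × 400) = 0.88515
R(agent cylinder valve) = exp(−0.0000277 × 400) = 0.98898
R(abort switch) = exp(−0.000314 × 400) = 0.88197
R(releasing panel) = exp(−0.000496 × 400) = 0.82004
R(pressure switch) = exp(−0.0000302 × 400) = 0.98799
R(manual pull station) = exp(−0.000736 × 400) = 0.74498
Parallel (discharge nozzle and agent cylinder valve): 1 − (1 − 0.88515)(1 − 0.98898) = 0.99873
Series ([0.99873], abort switch, and releasing panel): 0.99873 × 0.88197 × 0.82004 = 0.72233
Series (pressure switch and manual pull station): 0.98799 × 0.74498 = 0.73603
Parallel ([0.72233] and [0.73603]): 1 − (1 − 0.72233)(1 − 0.73603) = 0.927

0.927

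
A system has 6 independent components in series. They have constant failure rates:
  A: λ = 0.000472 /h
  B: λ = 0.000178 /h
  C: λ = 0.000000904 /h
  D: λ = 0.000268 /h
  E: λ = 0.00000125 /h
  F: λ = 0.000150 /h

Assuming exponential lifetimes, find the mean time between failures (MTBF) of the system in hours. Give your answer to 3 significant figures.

Series of exponential components: λ_sys = Σ λ_i
λ_sys = 0.000472 + 0.000178 + 0.000000904 + 0.000268 + 0.00000125 + 0.000150 = 1.0702e-03 /h
MTBF = 1 / λ_sys = 934 h

934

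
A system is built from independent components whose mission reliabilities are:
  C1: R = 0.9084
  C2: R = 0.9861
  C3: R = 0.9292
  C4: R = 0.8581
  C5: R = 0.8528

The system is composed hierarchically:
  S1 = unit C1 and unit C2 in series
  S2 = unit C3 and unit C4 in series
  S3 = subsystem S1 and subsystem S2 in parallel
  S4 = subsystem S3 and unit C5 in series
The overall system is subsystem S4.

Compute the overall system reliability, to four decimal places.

0.8348

Series (C1 and C2): 0.908400 × 0.986100 = 0.895773
Series (C3 and C4): 0.929200 × 0.858100 = 0.797347
Parallel ([0.895773] and [0.797347]): 1 − (1 − 0.895773)(1 − 0.797347) = 0.978878
Series ([0.978878] and C5): 0.978878 × 0.852800 = 0.8348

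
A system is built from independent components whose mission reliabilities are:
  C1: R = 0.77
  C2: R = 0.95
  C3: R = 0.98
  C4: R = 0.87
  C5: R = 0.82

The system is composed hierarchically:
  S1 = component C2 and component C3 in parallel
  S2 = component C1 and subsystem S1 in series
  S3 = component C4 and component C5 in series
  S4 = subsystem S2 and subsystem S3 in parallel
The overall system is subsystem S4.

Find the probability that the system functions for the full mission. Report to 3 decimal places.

0.934

Parallel (C2 and C3): 1 − (1 − 0.95000)(1 − 0.98000) = 0.99900
Series (C1 and [0.99900]): 0.77000 × 0.99900 = 0.76923
Series (C4 and C5): 0.87000 × 0.82000 = 0.71340
Parallel ([0.76923] and [0.71340]): 1 − (1 − 0.76923)(1 − 0.71340) = 0.934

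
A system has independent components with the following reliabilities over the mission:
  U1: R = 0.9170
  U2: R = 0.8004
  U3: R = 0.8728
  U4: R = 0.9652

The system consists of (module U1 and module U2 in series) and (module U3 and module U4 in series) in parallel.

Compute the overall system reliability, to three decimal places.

Series (U1 and U2): 0.91700 × 0.80040 = 0.73397
Series (U3 and U4): 0.87280 × 0.96520 = 0.84243
Parallel ([0.73397] and [0.84243]): 1 − (1 − 0.73397)(1 − 0.84243) = 0.958

0.958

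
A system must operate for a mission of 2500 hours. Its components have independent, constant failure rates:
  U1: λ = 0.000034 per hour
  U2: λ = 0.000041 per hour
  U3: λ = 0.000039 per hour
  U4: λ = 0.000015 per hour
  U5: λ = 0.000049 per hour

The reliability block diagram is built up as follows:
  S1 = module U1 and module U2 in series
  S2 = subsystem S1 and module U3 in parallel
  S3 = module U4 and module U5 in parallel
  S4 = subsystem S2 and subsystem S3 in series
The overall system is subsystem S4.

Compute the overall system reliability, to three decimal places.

R(U1) = exp(−0.000034 × 2500) = 0.91851
R(U2) = exp(−0.000041 × 2500) = 0.90258
R(U3) = exp(−0.000039 × 2500) = 0.90710
R(U4) = exp(−0.000015 × 2500) = 0.96319
R(U5) = exp(−0.000049 × 2500) = 0.88471
Series (U1 and U2): 0.91851 × 0.90258 = 0.82903
Parallel ([0.82903] and U3): 1 − (1 − 0.82903)(1 − 0.90710) = 0.98412
Parallel (U4 and U5): 1 − (1 − 0.96319)(1 − 0.88471) = 0.99576
Series ([0.98412] and [0.99576]): 0.98412 × 0.99576 = 0.980

0.980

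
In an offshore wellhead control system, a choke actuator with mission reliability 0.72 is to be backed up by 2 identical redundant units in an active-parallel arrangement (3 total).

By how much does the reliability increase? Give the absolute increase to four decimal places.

R_before = 0.72
R_after = 1 − (1 − 0.72)^3 = 0.9780
ΔR = 0.9780 − 0.72 = 0.2580

0.2580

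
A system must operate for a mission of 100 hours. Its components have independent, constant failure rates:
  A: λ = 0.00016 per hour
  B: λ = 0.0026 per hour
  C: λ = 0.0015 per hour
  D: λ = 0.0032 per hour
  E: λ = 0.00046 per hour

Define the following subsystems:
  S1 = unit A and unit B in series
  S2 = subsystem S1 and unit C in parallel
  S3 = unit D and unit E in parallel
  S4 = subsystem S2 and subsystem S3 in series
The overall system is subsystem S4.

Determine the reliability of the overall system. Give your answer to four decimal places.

0.9545

R(A) = exp(−0.00016 × 100) = 0.984127
R(B) = exp(−0.0026 × 100) = 0.771052
R(C) = exp(−0.0015 × 100) = 0.860708
R(D) = exp(−0.0032 × 100) = 0.726149
R(E) = exp(−0.00046 × 100) = 0.955042
Series (A and B): 0.984127 × 0.771052 = 0.758813
Parallel ([0.758813] and C): 1 − (1 − 0.758813)(1 − 0.860708) = 0.966405
Parallel (D and E): 1 − (1 − 0.726149)(1 − 0.955042) = 0.987688
Series ([0.966405] and [0.987688]): 0.966405 × 0.987688 = 0.9545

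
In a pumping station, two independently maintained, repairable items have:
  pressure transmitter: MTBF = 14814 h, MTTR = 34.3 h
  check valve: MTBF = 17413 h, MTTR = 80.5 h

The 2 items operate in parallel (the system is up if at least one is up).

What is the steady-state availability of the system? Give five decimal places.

0.99999

A(pressure transmitter) = MTBF/(MTBF+MTTR) = 14814/(14814+34.3) = 0.997690
A(check valve) = MTBF/(MTBF+MTTR) = 17413/(17413+80.5) = 0.995398
Parallel availability: 1 − (1 − 0.997690)(1 − 0.995398) = 0.99999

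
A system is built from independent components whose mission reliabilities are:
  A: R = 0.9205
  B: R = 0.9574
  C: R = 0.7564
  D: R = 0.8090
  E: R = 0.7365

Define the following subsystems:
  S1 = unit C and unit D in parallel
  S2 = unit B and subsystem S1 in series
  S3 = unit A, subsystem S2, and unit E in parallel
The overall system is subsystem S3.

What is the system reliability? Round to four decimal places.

Parallel (C and D): 1 − (1 − 0.756400)(1 − 0.809000) = 0.953472
Series (B and [0.953472]): 0.957400 × 0.953472 = 0.912854
Parallel (A, [0.912854], and E): 1 − (1 − 0.920500)(1 − 0.912854)(1 − 0.736500) = 0.9982

0.9982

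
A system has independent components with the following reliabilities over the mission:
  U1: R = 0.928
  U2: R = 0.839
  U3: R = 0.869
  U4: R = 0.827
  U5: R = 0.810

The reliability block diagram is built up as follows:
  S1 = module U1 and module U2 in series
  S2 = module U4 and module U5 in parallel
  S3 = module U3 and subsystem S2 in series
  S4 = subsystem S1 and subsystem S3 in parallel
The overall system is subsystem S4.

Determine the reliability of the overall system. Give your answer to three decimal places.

Series (U1 and U2): 0.92800 × 0.83900 = 0.77859
Parallel (U4 and U5): 1 − (1 − 0.82700)(1 − 0.81000) = 0.96713
Series (U3 and [0.96713]): 0.86900 × 0.96713 = 0.84044
Parallel ([0.77859] and [0.84044]): 1 − (1 − 0.77859)(1 − 0.84044) = 0.965

0.965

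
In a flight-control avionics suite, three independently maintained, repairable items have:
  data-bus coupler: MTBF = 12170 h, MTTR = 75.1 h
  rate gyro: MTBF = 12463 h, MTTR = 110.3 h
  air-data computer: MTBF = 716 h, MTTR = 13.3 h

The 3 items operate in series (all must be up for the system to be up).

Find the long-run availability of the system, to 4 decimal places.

0.9672

A(data-bus coupler) = MTBF/(MTBF+MTTR) = 12170/(12170+75.1) = 0.993867
A(rate gyro) = MTBF/(MTBF+MTTR) = 12463/(12463+110.3) = 0.991227
A(air-data computer) = MTBF/(MTBF+MTTR) = 716/(716+13.3) = 0.981763
Series availability: 0.993867 × 0.991227 × 0.981763 = 0.9672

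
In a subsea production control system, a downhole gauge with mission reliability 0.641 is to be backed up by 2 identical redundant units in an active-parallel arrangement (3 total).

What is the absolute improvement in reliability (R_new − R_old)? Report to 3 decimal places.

0.313

R_before = 0.641
R_after = 1 − (1 − 0.641)^3 = 0.954
ΔR = 0.954 − 0.641 = 0.313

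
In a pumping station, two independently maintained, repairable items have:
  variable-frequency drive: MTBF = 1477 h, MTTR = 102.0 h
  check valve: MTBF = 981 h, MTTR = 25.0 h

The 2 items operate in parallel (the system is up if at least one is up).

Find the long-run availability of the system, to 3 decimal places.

A(variable-frequency drive) = MTBF/(MTBF+MTTR) = 1477/(1477+102.0) = 0.935402
A(check valve) = MTBF/(MTBF+MTTR) = 981/(981+25.0) = 0.975149
Parallel availability: 1 − (1 − 0.935402)(1 − 0.975149) = 0.998

0.998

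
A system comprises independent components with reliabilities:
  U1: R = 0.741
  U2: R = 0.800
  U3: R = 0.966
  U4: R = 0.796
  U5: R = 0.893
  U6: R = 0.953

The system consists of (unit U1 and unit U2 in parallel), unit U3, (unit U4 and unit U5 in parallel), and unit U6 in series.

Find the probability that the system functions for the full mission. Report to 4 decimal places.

0.8539

Parallel (U1 and U2): 1 − (1 − 0.741000)(1 − 0.800000) = 0.948200
Parallel (U4 and U5): 1 − (1 − 0.796000)(1 − 0.893000) = 0.978172
Series ([0.948200], U3, [0.978172], and U6): 0.948200 × 0.966000 × 0.978172 × 0.953000 = 0.8539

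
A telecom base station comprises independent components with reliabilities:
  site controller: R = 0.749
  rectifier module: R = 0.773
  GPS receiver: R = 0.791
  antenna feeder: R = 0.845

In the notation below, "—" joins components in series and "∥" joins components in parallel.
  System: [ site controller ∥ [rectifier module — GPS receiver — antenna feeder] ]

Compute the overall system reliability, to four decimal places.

Series (rectifier module, GPS receiver, and antenna feeder): 0.773000 × 0.791000 × 0.845000 = 0.516669
Parallel (site controller and [0.516669]): 1 − (1 − 0.749000)(1 − 0.516669) = 0.8787

0.8787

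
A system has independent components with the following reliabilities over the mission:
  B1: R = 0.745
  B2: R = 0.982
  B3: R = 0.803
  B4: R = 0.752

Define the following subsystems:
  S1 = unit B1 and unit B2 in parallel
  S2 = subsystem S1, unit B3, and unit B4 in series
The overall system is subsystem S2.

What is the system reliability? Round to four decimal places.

Parallel (B1 and B2): 1 − (1 − 0.745000)(1 − 0.982000) = 0.995410
Series ([0.995410], B3, and B4): 0.995410 × 0.803000 × 0.752000 = 0.6011

0.6011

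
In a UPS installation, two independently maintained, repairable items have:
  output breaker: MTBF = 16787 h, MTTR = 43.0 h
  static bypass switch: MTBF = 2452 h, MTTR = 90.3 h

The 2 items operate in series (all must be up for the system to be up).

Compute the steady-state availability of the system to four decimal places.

A(output breaker) = MTBF/(MTBF+MTTR) = 16787/(16787+43.0) = 0.997445
A(static bypass switch) = MTBF/(MTBF+MTTR) = 2452/(2452+90.3) = 0.964481
Series availability: 0.997445 × 0.964481 = 0.9620

0.9620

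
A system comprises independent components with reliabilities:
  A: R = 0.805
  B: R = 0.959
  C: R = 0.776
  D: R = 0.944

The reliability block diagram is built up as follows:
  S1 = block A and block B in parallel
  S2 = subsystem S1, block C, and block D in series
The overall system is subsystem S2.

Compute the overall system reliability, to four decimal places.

Parallel (A and B): 1 − (1 − 0.805000)(1 − 0.959000) = 0.992005
Series ([0.992005], C, and D): 0.992005 × 0.776000 × 0.944000 = 0.7267

0.7267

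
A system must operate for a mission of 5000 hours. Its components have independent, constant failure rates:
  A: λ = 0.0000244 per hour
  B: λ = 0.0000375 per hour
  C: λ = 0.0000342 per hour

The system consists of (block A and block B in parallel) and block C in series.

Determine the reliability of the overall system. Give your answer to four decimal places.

0.8263

R(A) = exp(−0.0000244 × 5000) = 0.885148
R(B) = exp(−0.0000375 × 5000) = 0.829029
R(C) = exp(−0.0000342 × 5000) = 0.842822
Parallel (A and B): 1 − (1 − 0.885148)(1 − 0.829029) = 0.980364
Series ([0.980364] and C): 0.980364 × 0.842822 = 0.8263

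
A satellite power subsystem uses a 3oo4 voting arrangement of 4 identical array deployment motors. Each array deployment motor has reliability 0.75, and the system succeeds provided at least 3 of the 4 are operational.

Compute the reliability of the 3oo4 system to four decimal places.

0.7383

R = Σ_{i=3}^{4} C(4,i) p^i (1−p)^{4−i} with p = 0.75
C(4,3)·0.75^3·0.25^1 = 0.421875
C(4,4)·0.75^4·0.25^0 = 0.316406
Sum = 0.7383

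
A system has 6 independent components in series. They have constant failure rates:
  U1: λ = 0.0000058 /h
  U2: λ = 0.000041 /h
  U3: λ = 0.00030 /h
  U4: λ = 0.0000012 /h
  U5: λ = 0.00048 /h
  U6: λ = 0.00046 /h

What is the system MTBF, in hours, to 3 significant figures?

Series of exponential components: λ_sys = Σ λ_i
λ_sys = 0.0000058 + 0.000041 + 0.00030 + 0.0000012 + 0.00048 + 0.00046 = 1.2880e-03 /h
MTBF = 1 / λ_sys = 776 h

776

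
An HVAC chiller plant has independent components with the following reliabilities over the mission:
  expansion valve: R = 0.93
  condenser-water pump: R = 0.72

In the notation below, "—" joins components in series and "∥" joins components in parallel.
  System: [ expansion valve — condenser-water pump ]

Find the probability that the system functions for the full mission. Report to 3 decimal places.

Series (expansion valve and condenser-water pump): 0.93000 × 0.72000 = 0.670

0.670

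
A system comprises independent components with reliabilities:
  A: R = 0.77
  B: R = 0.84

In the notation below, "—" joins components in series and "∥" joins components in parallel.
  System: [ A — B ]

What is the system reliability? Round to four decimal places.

0.6468

Series (A and B): 0.770000 × 0.840000 = 0.6468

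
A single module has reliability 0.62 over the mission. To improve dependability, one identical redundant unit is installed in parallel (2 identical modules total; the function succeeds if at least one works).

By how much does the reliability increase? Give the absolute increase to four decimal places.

R_before = 0.62
R_after = 1 − (1 − 0.62)^2 = 0.8556
ΔR = 0.8556 − 0.62 = 0.2356

0.2356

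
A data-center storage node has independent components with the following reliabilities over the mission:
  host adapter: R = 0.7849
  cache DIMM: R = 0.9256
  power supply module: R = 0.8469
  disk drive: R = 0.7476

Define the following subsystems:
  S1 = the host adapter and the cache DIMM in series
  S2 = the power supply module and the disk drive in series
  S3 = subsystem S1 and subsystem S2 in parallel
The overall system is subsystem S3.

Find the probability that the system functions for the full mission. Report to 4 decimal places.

0.8997

Series (host adapter and cache DIMM): 0.784900 × 0.925600 = 0.726503
Series (power supply module and disk drive): 0.846900 × 0.747600 = 0.633142
Parallel ([0.726503] and [0.633142]): 1 − (1 − 0.726503)(1 − 0.633142) = 0.8997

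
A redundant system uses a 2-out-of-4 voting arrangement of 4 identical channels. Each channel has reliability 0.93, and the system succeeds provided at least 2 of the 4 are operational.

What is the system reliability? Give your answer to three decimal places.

R = Σ_{i=2}^{4} C(4,i) p^i (1−p)^{4−i} with p = 0.93
C(4,2)·0.93^2·0.07^2 = 0.02543
C(4,3)·0.93^3·0.07^1 = 0.22522
C(4,4)·0.93^4·0.07^0 = 0.74805
Sum = 0.999

0.999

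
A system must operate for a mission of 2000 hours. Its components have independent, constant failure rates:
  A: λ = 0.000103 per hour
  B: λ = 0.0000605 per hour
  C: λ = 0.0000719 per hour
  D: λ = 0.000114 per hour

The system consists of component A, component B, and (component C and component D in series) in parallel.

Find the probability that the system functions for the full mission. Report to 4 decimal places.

0.9934

R(A) = exp(−0.000103 × 2000) = 0.813833
R(B) = exp(−0.0000605 × 2000) = 0.886034
R(C) = exp(−0.0000719 × 2000) = 0.866061
R(D) = exp(−0.000114 × 2000) = 0.796124
Series (C and D): 0.866061 × 0.796124 = 0.689492
Parallel (A, B, and [0.689492]): 1 − (1 − 0.813833)(1 − 0.886034)(1 − 0.689492) = 0.9934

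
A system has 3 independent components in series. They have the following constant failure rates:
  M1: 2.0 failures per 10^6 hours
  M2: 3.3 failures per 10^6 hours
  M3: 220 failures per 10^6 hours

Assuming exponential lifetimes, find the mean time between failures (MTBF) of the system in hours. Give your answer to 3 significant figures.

Series of exponential components: λ_sys = Σ λ_i
λ_sys = 0.0000020 + 0.0000033 + 0.00022 = 2.2530e-04 /h
MTBF = 1 / λ_sys = 4440 h

4440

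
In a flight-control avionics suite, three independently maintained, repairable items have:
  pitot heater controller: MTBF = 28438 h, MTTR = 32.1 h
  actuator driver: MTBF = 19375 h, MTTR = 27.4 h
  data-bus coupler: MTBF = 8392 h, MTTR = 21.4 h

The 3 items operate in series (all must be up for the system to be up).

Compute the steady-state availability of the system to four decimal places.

0.9949

A(pitot heater controller) = MTBF/(MTBF+MTTR) = 28438/(28438+32.1) = 0.998873
A(actuator driver) = MTBF/(MTBF+MTTR) = 19375/(19375+27.4) = 0.998588
A(data-bus coupler) = MTBF/(MTBF+MTTR) = 8392/(8392+21.4) = 0.997456
Series availability: 0.998873 × 0.998588 × 0.997456 = 0.9949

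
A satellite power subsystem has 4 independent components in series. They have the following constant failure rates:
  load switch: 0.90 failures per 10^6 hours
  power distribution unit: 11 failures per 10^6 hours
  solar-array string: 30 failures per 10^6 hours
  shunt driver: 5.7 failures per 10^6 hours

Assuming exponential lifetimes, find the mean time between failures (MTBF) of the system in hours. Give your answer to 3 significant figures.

21000

Series of exponential components: λ_sys = Σ λ_i
λ_sys = 0.00000090 + 0.000011 + 0.000030 + 0.0000057 = 4.7600e-05 /h
MTBF = 1 / λ_sys = 21000 h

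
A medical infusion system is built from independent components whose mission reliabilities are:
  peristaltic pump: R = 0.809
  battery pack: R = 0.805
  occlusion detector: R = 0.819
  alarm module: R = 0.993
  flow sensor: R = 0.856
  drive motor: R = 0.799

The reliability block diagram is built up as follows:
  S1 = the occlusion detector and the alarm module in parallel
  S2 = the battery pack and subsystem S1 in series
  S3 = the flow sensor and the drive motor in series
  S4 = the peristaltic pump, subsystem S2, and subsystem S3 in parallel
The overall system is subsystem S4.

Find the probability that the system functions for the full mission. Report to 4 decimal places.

0.9882

Parallel (occlusion detector and alarm module): 1 − (1 − 0.819000)(1 − 0.993000) = 0.998733
Series (battery pack and [0.998733]): 0.805000 × 0.998733 = 0.803980
Series (flow sensor and drive motor): 0.856000 × 0.799000 = 0.683944
Parallel (peristaltic pump, [0.803980], and [0.683944]): 1 − (1 − 0.809000)(1 − 0.803980)(1 − 0.683944) = 0.9882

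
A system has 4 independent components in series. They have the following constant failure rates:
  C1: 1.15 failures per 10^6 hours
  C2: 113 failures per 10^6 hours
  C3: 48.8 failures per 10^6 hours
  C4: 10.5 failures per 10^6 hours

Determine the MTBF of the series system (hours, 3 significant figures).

Series of exponential components: λ_sys = Σ λ_i
λ_sys = 0.00000115 + 0.000113 + 0.0000488 + 0.0000105 = 1.7345e-04 /h
MTBF = 1 / λ_sys = 5770 h

5770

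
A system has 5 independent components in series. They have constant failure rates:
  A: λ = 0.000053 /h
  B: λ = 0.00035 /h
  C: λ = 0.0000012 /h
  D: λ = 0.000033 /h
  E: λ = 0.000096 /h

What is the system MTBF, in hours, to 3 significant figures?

1880

Series of exponential components: λ_sys = Σ λ_i
λ_sys = 0.000053 + 0.00035 + 0.0000012 + 0.000033 + 0.000096 = 5.3320e-04 /h
MTBF = 1 / λ_sys = 1880 h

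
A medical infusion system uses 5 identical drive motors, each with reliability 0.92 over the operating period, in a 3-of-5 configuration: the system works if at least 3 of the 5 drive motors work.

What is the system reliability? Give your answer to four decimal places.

0.9955

R = Σ_{i=3}^{5} C(5,i) p^i (1−p)^{5−i} with p = 0.92
C(5,3)·0.92^3·0.08^2 = 0.049836
C(5,4)·0.92^4·0.08^1 = 0.286557
C(5,5)·0.92^5·0.08^0 = 0.659082
Sum = 0.9955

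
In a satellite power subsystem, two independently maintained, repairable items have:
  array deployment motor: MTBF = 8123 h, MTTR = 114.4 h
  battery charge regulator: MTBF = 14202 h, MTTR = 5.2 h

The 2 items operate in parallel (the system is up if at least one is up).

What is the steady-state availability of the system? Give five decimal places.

0.99999

A(array deployment motor) = MTBF/(MTBF+MTTR) = 8123/(8123+114.4) = 0.986112
A(battery charge regulator) = MTBF/(MTBF+MTTR) = 14202/(14202+5.2) = 0.999634
Parallel availability: 1 − (1 − 0.986112)(1 − 0.999634) = 0.99999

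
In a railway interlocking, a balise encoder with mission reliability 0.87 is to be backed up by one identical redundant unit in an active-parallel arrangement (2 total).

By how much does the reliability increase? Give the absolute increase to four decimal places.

0.1131

R_before = 0.87
R_after = 1 − (1 − 0.87)^2 = 0.9831
ΔR = 0.9831 − 0.87 = 0.1131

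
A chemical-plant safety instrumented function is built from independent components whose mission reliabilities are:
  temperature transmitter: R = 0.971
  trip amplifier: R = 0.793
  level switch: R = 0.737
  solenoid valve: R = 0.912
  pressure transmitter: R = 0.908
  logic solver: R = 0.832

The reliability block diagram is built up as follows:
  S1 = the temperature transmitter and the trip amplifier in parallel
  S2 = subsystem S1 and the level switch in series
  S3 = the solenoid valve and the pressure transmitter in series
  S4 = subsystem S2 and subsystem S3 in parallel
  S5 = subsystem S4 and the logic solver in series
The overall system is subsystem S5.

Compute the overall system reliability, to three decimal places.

0.794

Parallel (temperature transmitter and trip amplifier): 1 − (1 − 0.97100)(1 − 0.79300) = 0.99400
Series ([0.99400] and level switch): 0.99400 × 0.73700 = 0.73258
Series (solenoid valve and pressure transmitter): 0.91200 × 0.90800 = 0.82810
Parallel ([0.73258] and [0.82810]): 1 − (1 − 0.73258)(1 − 0.82810) = 0.95403
Series ([0.95403] and logic solver): 0.95403 × 0.83200 = 0.794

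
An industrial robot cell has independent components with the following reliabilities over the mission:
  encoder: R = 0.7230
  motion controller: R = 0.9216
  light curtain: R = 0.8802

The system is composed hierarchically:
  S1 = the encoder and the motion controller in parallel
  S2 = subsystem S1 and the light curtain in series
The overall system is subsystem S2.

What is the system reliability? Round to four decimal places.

0.8611

Parallel (encoder and motion controller): 1 − (1 − 0.723000)(1 − 0.921600) = 0.978283
Series ([0.978283] and light curtain): 0.978283 × 0.880200 = 0.8611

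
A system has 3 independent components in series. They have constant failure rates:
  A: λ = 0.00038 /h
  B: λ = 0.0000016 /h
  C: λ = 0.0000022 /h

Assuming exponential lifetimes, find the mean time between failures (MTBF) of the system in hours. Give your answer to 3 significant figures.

2610

Series of exponential components: λ_sys = Σ λ_i
λ_sys = 0.00038 + 0.0000016 + 0.0000022 = 3.8380e-04 /h
MTBF = 1 / λ_sys = 2610 h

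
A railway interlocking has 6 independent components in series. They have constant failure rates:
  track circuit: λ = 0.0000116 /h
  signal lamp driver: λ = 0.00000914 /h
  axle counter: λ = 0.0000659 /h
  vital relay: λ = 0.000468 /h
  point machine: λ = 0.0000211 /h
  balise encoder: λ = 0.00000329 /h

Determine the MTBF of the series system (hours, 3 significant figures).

Series of exponential components: λ_sys = Σ λ_i
λ_sys = 0.0000116 + 0.00000914 + 0.0000659 + 0.000468 + 0.0000211 + 0.00000329 = 5.7903e-04 /h
MTBF = 1 / λ_sys = 1730 h

1730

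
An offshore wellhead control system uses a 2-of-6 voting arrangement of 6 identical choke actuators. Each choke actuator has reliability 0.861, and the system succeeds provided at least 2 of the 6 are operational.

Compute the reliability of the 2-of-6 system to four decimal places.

R = Σ_{i=2}^{6} C(6,i) p^i (1−p)^{6−i} with p = 0.861
C(6,2)·0.861^2·0.139^4 = 0.004151
C(6,3)·0.861^3·0.139^3 = 0.034283
C(6,4)·0.861^4·0.139^2 = 0.159270
C(6,5)·0.861^5·0.139^1 = 0.394622
C(6,6)·0.861^6·0.139^0 = 0.407398
Sum = 0.9997

0.9997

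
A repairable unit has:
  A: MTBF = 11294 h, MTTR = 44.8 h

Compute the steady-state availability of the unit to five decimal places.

A(A) = MTBF/(MTBF+MTTR) = 11294/(11294+44.8) = 0.99605

0.99605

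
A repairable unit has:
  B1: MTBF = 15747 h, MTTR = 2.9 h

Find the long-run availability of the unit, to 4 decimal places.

0.9998

A(B1) = MTBF/(MTBF+MTTR) = 15747/(15747+2.9) = 0.9998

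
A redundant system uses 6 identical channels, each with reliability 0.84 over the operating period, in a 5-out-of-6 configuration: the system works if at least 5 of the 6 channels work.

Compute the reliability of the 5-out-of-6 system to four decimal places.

R = Σ_{i=5}^{6} C(6,i) p^i (1−p)^{6−i} with p = 0.84
C(6,5)·0.84^5·0.16^1 = 0.401483
C(6,6)·0.84^6·0.16^0 = 0.351298
Sum = 0.7528

0.7528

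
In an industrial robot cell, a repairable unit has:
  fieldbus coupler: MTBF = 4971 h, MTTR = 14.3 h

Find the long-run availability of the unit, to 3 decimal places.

0.997

A(fieldbus coupler) = MTBF/(MTBF+MTTR) = 4971/(4971+14.3) = 0.997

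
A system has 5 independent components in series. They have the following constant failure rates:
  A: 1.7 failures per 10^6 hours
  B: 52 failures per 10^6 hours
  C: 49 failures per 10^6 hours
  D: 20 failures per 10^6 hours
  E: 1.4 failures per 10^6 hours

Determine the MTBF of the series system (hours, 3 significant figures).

Series of exponential components: λ_sys = Σ λ_i
λ_sys = 0.0000017 + 0.000052 + 0.000049 + 0.000020 + 0.0000014 = 1.2410e-04 /h
MTBF = 1 / λ_sys = 8060 h

8060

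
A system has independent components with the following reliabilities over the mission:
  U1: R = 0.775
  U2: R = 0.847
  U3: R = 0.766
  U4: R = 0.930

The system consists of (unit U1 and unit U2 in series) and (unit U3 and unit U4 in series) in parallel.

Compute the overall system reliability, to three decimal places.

0.901

Series (U1 and U2): 0.77500 × 0.84700 = 0.65643
Series (U3 and U4): 0.76600 × 0.93000 = 0.71238
Parallel ([0.65643] and [0.71238]): 1 − (1 − 0.65643)(1 − 0.71238) = 0.901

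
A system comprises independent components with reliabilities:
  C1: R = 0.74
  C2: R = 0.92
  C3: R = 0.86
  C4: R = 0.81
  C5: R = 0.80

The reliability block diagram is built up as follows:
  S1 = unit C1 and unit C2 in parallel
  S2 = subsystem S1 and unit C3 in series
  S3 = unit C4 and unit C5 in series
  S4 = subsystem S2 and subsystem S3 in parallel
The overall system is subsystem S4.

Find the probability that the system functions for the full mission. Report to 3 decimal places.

Parallel (C1 and C2): 1 − (1 − 0.74000)(1 − 0.92000) = 0.97920
Series ([0.97920] and C3): 0.97920 × 0.86000 = 0.84211
Series (C4 and C5): 0.81000 × 0.80000 = 0.64800
Parallel ([0.84211] and [0.64800]): 1 − (1 − 0.84211)(1 − 0.64800) = 0.944

0.944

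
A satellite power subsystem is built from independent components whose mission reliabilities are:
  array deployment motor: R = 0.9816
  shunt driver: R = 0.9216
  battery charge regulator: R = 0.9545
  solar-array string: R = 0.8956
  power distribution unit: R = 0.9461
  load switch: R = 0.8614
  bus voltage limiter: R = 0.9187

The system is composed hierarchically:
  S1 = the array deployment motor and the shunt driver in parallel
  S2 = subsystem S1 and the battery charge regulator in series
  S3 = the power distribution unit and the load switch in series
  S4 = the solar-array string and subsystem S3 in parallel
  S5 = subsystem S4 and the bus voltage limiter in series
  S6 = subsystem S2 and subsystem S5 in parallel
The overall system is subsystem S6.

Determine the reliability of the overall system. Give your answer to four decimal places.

0.9954

Parallel (array deployment motor and shunt driver): 1 − (1 − 0.981600)(1 − 0.921600) = 0.998557
Series ([0.998557] and battery charge regulator): 0.998557 × 0.954500 = 0.953123
Series (power distribution unit and load switch): 0.946100 × 0.861400 = 0.814971
Parallel (solar-array string and [0.814971]): 1 − (1 − 0.895600)(1 − 0.814971) = 0.980683
Series ([0.980683] and bus voltage limiter): 0.980683 × 0.918700 = 0.900953
Parallel ([0.953123] and [0.900953]): 1 − (1 − 0.953123)(1 − 0.900953) = 0.9954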